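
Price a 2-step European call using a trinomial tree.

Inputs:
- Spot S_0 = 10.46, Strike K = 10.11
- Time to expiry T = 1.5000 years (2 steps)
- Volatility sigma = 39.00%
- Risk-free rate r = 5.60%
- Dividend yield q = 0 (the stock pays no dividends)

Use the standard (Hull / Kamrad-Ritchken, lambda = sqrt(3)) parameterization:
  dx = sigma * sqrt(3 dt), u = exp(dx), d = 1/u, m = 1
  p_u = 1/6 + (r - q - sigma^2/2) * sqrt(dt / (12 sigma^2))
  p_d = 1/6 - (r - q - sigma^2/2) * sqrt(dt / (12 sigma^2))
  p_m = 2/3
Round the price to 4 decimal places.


Answer: Price = V(0,0) = 2.3080

Derivation:
dt = T/N = 0.750000; dx = sigma*sqrt(3*dt) = 0.585000
u = exp(dx) = 1.794991; d = 1/u = 0.557106
p_u = 0.153814, p_m = 0.666667, p_d = 0.179519
Discount per step: exp(-r*dt) = 0.958870
Stock lattice S(k, j) with j the centered position index:
  k=0: S(0,+0) = 10.4600
  k=1: S(1,-1) = 5.8273; S(1,+0) = 10.4600; S(1,+1) = 18.7756
  k=2: S(2,-2) = 3.2464; S(2,-1) = 5.8273; S(2,+0) = 10.4600; S(2,+1) = 18.7756; S(2,+2) = 33.7020
Terminal payoffs V(N, j) = max(S_T - K, 0):
  V(2,-2) = 0.000000; V(2,-1) = 0.000000; V(2,+0) = 0.350000; V(2,+1) = 8.665606; V(2,+2) = 23.592043
Backward induction: V(k, j) = exp(-r*dt) * [p_u * V(k+1, j+1) + p_m * V(k+1, j) + p_d * V(k+1, j-1)]
  V(1,-1) = exp(-r*dt) * [p_u*0.350000 + p_m*0.000000 + p_d*0.000000] = 0.051621
  V(1,+0) = exp(-r*dt) * [p_u*8.665606 + p_m*0.350000 + p_d*0.000000] = 1.501806
  V(1,+1) = exp(-r*dt) * [p_u*23.592043 + p_m*8.665606 + p_d*0.350000] = 9.079242
  V(0,+0) = exp(-r*dt) * [p_u*9.079242 + p_m*1.501806 + p_d*0.051621] = 2.307987


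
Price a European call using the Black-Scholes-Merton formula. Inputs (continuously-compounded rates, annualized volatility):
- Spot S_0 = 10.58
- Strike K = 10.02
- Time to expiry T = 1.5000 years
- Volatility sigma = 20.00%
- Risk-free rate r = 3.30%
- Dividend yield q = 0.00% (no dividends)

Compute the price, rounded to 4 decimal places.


d1 = (ln(S/K) + (r - q + 0.5*sigma^2) * T) / (sigma * sqrt(T)) = 0.54657233
d2 = d1 - sigma * sqrt(T) = 0.30162335
exp(-rT) = 0.95170516; exp(-qT) = 1.00000000
C = S_0 * exp(-qT) * N(d1) - K * exp(-rT) * N(d2)
N(d1) = 0.70766371; N(d2) = 0.61853040
C = 10.5800 * 1.00000000 * 0.70766371 - 10.0200 * 0.95170516 * 0.61853040 = 1.5887

Answer: Price = 1.5887


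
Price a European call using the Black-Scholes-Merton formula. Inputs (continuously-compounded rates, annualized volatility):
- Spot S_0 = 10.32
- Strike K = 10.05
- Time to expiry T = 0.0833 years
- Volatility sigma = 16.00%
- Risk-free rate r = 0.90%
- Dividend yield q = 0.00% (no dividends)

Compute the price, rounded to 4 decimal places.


Answer: Price = 0.3581

Derivation:
d1 = (ln(S/K) + (r - q + 0.5*sigma^2) * T) / (sigma * sqrt(T)) = 0.61342166
d2 = d1 - sigma * sqrt(T) = 0.56724287
exp(-rT) = 0.99925058; exp(-qT) = 1.00000000
C = S_0 * exp(-qT) * N(d1) - K * exp(-rT) * N(d2)
N(d1) = 0.73020121; N(d2) = 0.71472541
C = 10.3200 * 1.00000000 * 0.73020121 - 10.0500 * 0.99925058 * 0.71472541 = 0.3581


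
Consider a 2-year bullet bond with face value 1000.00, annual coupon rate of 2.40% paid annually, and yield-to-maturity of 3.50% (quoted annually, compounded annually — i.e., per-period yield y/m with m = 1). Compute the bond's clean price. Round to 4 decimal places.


Coupon per period c = face * coupon_rate / m = 24.000000
Periods per year m = 1; per-period yield y/m = 0.035000
Number of cashflows N = 2
Cashflows (t years, CF_t, discount factor 1/(1+y/m)^(m*t), PV):
  t = 1.0000: CF_t = 24.000000, DF = 0.966184, PV = 23.188406
  t = 2.0000: CF_t = 1024.000000, DF = 0.933511, PV = 955.914957
Price P = sum_t PV_t = 979.103363

Answer: Price = 979.1034


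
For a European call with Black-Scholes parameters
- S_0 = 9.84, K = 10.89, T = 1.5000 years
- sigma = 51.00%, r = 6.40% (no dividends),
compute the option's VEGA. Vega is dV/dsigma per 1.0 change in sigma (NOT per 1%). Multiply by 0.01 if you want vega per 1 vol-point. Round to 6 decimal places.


d1 = 0.3036819334; d2 = -0.3209379510
phi(d1) = 0.3809641924; exp(-qT) = 1.0000000000; exp(-rT) = 0.9084640161
Vega = S * exp(-qT) * phi(d1) * sqrt(T) = 9.8400 * 1.0000000000 * 0.3809641924 * 1.2247448714 = 4.591186

Answer: Vega = 4.591186


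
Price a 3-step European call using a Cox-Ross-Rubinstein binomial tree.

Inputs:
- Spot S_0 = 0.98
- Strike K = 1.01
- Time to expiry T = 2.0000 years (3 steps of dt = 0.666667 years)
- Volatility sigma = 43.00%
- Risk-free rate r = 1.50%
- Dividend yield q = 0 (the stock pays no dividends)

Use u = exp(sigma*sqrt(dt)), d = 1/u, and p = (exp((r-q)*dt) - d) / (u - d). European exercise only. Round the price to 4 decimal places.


Answer: Price = V(0,0) = 0.2524

Derivation:
dt = T/N = 0.666667
u = exp(sigma*sqrt(dt)) = 1.420620; d = 1/u = 0.703918
p = (exp((r-q)*dt) - d) / (u - d) = 0.427140
Discount per step: exp(-r*dt) = 0.990050
Stock lattice S(k, i) with i counting down-moves:
  k=0: S(0,0) = 0.9800
  k=1: S(1,0) = 1.3922; S(1,1) = 0.6898
  k=2: S(2,0) = 1.9778; S(2,1) = 0.9800; S(2,2) = 0.4856
  k=3: S(3,0) = 2.8097; S(3,1) = 1.3922; S(3,2) = 0.6898; S(3,3) = 0.3418
Terminal payoffs V(N, i) = max(S_T - K, 0):
  V(3,0) = 1.799700; V(3,1) = 0.382208; V(3,2) = 0.000000; V(3,3) = 0.000000
Backward induction: V(k, i) = exp(-r*dt) * [p * V(k+1, i) + (1-p) * V(k+1, i+1)].
  V(2,0) = exp(-r*dt) * [p*1.799700 + (1-p)*0.382208] = 0.977848
  V(2,1) = exp(-r*dt) * [p*0.382208 + (1-p)*0.000000] = 0.161632
  V(2,2) = exp(-r*dt) * [p*0.000000 + (1-p)*0.000000] = 0.000000
  V(1,0) = exp(-r*dt) * [p*0.977848 + (1-p)*0.161632] = 0.505193
  V(1,1) = exp(-r*dt) * [p*0.161632 + (1-p)*0.000000] = 0.068352
  V(0,0) = exp(-r*dt) * [p*0.505193 + (1-p)*0.068352] = 0.252408


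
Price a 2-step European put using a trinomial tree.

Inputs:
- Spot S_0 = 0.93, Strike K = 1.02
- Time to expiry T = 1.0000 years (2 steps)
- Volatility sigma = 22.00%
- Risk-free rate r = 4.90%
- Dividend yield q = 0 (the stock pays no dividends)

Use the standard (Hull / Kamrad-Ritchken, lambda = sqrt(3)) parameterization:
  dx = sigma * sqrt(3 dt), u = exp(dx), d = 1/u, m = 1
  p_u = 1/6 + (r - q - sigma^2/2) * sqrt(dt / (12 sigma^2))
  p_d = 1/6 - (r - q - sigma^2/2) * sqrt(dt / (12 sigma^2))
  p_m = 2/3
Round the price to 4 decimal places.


Answer: Price = V(0,0) = 0.1086

Derivation:
dt = T/N = 0.500000; dx = sigma*sqrt(3*dt) = 0.269444
u = exp(dx) = 1.309236; d = 1/u = 0.763804
p_u = 0.189677, p_m = 0.666667, p_d = 0.143656
Discount per step: exp(-r*dt) = 0.975798
Stock lattice S(k, j) with j the centered position index:
  k=0: S(0,+0) = 0.9300
  k=1: S(1,-1) = 0.7103; S(1,+0) = 0.9300; S(1,+1) = 1.2176
  k=2: S(2,-2) = 0.5426; S(2,-1) = 0.7103; S(2,+0) = 0.9300; S(2,+1) = 1.2176; S(2,+2) = 1.5941
Terminal payoffs V(N, j) = max(K - S_T, 0):
  V(2,-2) = 0.477441; V(2,-1) = 0.309662; V(2,+0) = 0.090000; V(2,+1) = 0.000000; V(2,+2) = 0.000000
Backward induction: V(k, j) = exp(-r*dt) * [p_u * V(k+1, j+1) + p_m * V(k+1, j) + p_d * V(k+1, j-1)]
  V(1,-1) = exp(-r*dt) * [p_u*0.090000 + p_m*0.309662 + p_d*0.477441] = 0.285030
  V(1,+0) = exp(-r*dt) * [p_u*0.000000 + p_m*0.090000 + p_d*0.309662] = 0.101956
  V(1,+1) = exp(-r*dt) * [p_u*0.000000 + p_m*0.000000 + p_d*0.090000] = 0.012616
  V(0,+0) = exp(-r*dt) * [p_u*0.012616 + p_m*0.101956 + p_d*0.285030] = 0.108616


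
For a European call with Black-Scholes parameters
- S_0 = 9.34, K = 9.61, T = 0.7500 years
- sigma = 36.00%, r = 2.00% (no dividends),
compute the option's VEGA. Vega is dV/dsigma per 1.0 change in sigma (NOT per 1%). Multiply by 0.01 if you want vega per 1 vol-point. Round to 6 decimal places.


Answer: Vega = 3.206527

Derivation:
d1 = 0.1125898113; d2 = -0.1991793340
phi(d1) = 0.3964216878; exp(-qT) = 1.0000000000; exp(-rT) = 0.9851119396
Vega = S * exp(-qT) * phi(d1) * sqrt(T) = 9.3400 * 1.0000000000 * 0.3964216878 * 0.8660254038 = 3.206527


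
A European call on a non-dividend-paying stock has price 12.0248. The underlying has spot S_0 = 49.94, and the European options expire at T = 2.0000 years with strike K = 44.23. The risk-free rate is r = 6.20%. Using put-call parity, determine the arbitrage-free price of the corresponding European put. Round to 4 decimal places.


Put-call parity: C - P = S_0 * exp(-qT) - K * exp(-rT).
S_0 * exp(-qT) = 49.9400 * 1.00000000 = 49.94000000
K * exp(-rT) = 44.2300 * 0.88337984 = 39.07189036
P = C - S*exp(-qT) + K*exp(-rT)
P = 12.0248 - 49.94000000 + 39.07189036 = 1.1567

Answer: Put price = 1.1567


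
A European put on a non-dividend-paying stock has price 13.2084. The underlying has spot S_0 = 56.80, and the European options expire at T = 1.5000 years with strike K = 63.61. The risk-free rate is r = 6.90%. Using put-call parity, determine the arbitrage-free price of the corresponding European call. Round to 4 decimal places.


Put-call parity: C - P = S_0 * exp(-qT) - K * exp(-rT).
S_0 * exp(-qT) = 56.8000 * 1.00000000 = 56.80000000
K * exp(-rT) = 63.6100 * 0.90167602 = 57.35561181
C = P + S*exp(-qT) - K*exp(-rT)
C = 13.2084 + 56.80000000 - 57.35561181 = 12.6528

Answer: Call price = 12.6528


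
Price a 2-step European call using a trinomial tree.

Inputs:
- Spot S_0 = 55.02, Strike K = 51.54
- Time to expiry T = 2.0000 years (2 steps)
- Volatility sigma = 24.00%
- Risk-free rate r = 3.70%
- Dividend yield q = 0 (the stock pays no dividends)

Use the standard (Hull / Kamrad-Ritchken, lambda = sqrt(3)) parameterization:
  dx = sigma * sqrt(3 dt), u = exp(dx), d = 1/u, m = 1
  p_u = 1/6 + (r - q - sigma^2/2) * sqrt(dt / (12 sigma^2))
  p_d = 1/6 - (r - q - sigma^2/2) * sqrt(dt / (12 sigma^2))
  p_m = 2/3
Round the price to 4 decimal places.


Answer: Price = V(0,0) = 10.7397

Derivation:
dt = T/N = 1.000000; dx = sigma*sqrt(3*dt) = 0.415692
u = exp(dx) = 1.515419; d = 1/u = 0.659883
p_u = 0.176530, p_m = 0.666667, p_d = 0.156804
Discount per step: exp(-r*dt) = 0.963676
Stock lattice S(k, j) with j the centered position index:
  k=0: S(0,+0) = 55.0200
  k=1: S(1,-1) = 36.3068; S(1,+0) = 55.0200; S(1,+1) = 83.3784
  k=2: S(2,-2) = 23.9582; S(2,-1) = 36.3068; S(2,+0) = 55.0200; S(2,+1) = 83.3784; S(2,+2) = 126.3532
Terminal payoffs V(N, j) = max(S_T - K, 0):
  V(2,-2) = 0.000000; V(2,-1) = 0.000000; V(2,+0) = 3.480000; V(2,+1) = 31.838372; V(2,+2) = 74.813198
Backward induction: V(k, j) = exp(-r*dt) * [p_u * V(k+1, j+1) + p_m * V(k+1, j) + p_d * V(k+1, j-1)]
  V(1,-1) = exp(-r*dt) * [p_u*3.480000 + p_m*0.000000 + p_d*0.000000] = 0.592009
  V(1,+0) = exp(-r*dt) * [p_u*31.838372 + p_m*3.480000 + p_d*0.000000] = 7.651993
  V(1,+1) = exp(-r*dt) * [p_u*74.813198 + p_m*31.838372 + p_d*3.480000] = 33.707475
  V(0,+0) = exp(-r*dt) * [p_u*33.707475 + p_m*7.651993 + p_d*0.592009] = 10.739717


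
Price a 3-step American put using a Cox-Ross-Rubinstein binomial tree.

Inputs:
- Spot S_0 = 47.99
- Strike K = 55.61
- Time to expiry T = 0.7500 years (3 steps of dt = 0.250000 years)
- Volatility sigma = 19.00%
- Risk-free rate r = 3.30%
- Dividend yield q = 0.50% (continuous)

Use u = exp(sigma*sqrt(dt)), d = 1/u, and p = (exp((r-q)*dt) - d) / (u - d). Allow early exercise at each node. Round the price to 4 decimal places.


dt = T/N = 0.250000
u = exp(sigma*sqrt(dt)) = 1.099659; d = 1/u = 0.909373
p = (exp((r-q)*dt) - d) / (u - d) = 0.513184
Discount per step: exp(-r*dt) = 0.991784
Stock lattice S(k, i) with i counting down-moves:
  k=0: S(0,0) = 47.9900
  k=1: S(1,0) = 52.7726; S(1,1) = 43.6408
  k=2: S(2,0) = 58.0319; S(2,1) = 47.9900; S(2,2) = 39.6858
  k=3: S(3,0) = 63.8153; S(3,1) = 52.7726; S(3,2) = 43.6408; S(3,3) = 36.0892
Terminal payoffs V(N, i) = max(K - S_T, 0):
  V(3,0) = 0.000000; V(3,1) = 2.837372; V(3,2) = 11.969193; V(3,3) = 19.520836
Backward induction: V(k, i) = exp(-r*dt) * [p * V(k+1, i) + (1-p) * V(k+1, i+1)]; then take max(V_cont, immediate exercise) for American.
  V(2,0) = exp(-r*dt) * [p*0.000000 + (1-p)*2.837372] = 1.369930; exercise = 0.000000; V(2,0) = max -> 1.369930
  V(2,1) = exp(-r*dt) * [p*2.837372 + (1-p)*11.969193] = 7.223055; exercise = 7.620000; V(2,1) = max -> 7.620000
  V(2,2) = exp(-r*dt) * [p*11.969193 + (1-p)*19.520836] = 15.516912; exercise = 15.924231; V(2,2) = max -> 15.924231
  V(1,0) = exp(-r*dt) * [p*1.369930 + (1-p)*7.620000] = 4.376312; exercise = 2.837372; V(1,0) = max -> 4.376312
  V(1,1) = exp(-r*dt) * [p*7.620000 + (1-p)*15.924231] = 11.566815; exercise = 11.969193; V(1,1) = max -> 11.969193
  V(0,0) = exp(-r*dt) * [p*4.376312 + (1-p)*11.969193] = 8.006325; exercise = 7.620000; V(0,0) = max -> 8.006325

Answer: Price = V(0,0) = 8.0063


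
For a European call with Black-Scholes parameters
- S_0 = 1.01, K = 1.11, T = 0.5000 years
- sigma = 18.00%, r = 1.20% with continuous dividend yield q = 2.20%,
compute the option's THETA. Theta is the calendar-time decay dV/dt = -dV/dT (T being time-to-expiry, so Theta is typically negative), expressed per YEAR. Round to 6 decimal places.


d1 = -0.7173966342; d2 = -0.8446758548
phi(d1) = 0.3084278000; exp(-qT) = 0.9890602788; exp(-rT) = 0.9940179641
Theta = -S*exp(-qT)*phi(d1)*sigma/(2*sqrt(T)) - r*K*exp(-rT)*N(d2) + q*S*exp(-qT)*N(d1)
N(d1) = 0.2365646979; N(d2) = 0.1991459220; sqrt(T) = 0.7071067812
Term 1 = -1.0100 * 0.9890602788 * 0.3084278000 * 0.1800 / (2 * 0.7071067812) = -0.0392152653
Term 2 = -0.0120 * 1.1100 * 0.9940179641 * 0.1991459220 = -0.0026367556
Term 3 = 0.0220 * 1.0100 * 0.9890602788 * 0.2365646979 = 0.0051989633
Theta = -0.0392152653 + (-0.0026367556) + (0.0051989633) = -0.036653

Answer: Theta = -0.036653


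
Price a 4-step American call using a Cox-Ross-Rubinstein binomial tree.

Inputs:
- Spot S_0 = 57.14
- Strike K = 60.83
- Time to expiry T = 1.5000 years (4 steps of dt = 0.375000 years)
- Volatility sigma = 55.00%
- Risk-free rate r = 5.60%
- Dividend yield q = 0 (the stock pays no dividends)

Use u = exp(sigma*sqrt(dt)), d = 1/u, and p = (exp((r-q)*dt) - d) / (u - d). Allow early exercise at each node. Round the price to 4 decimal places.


dt = T/N = 0.375000
u = exp(sigma*sqrt(dt)) = 1.400466; d = 1/u = 0.714048
p = (exp((r-q)*dt) - d) / (u - d) = 0.447503
Discount per step: exp(-r*dt) = 0.979219
Stock lattice S(k, i) with i counting down-moves:
  k=0: S(0,0) = 57.1400
  k=1: S(1,0) = 80.0226; S(1,1) = 40.8007
  k=2: S(2,0) = 112.0689; S(2,1) = 57.1400; S(2,2) = 29.1337
  k=3: S(3,0) = 156.9487; S(3,1) = 80.0226; S(3,2) = 40.8007; S(3,3) = 20.8028
  k=4: S(4,0) = 219.8013; S(4,1) = 112.0689; S(4,2) = 57.1400; S(4,3) = 29.1337; S(4,4) = 14.8542
Terminal payoffs V(N, i) = max(S_T - K, 0):
  V(4,0) = 158.971256; V(4,1) = 51.238924; V(4,2) = 0.000000; V(4,3) = 0.000000; V(4,4) = 0.000000
Backward induction: V(k, i) = exp(-r*dt) * [p * V(k+1, i) + (1-p) * V(k+1, i+1)]; then take max(V_cont, immediate exercise) for American.
  V(3,0) = exp(-r*dt) * [p*158.971256 + (1-p)*51.238924] = 97.382797; exercise = 96.118687; V(3,0) = max -> 97.382797
  V(3,1) = exp(-r*dt) * [p*51.238924 + (1-p)*0.000000] = 22.453069; exercise = 19.192611; V(3,1) = max -> 22.453069
  V(3,2) = exp(-r*dt) * [p*0.000000 + (1-p)*0.000000] = 0.000000; exercise = 0.000000; V(3,2) = max -> 0.000000
  V(3,3) = exp(-r*dt) * [p*0.000000 + (1-p)*0.000000] = 0.000000; exercise = 0.000000; V(3,3) = max -> 0.000000
  V(2,0) = exp(-r*dt) * [p*97.382797 + (1-p)*22.453069] = 54.820931; exercise = 51.238924; V(2,0) = max -> 54.820931
  V(2,1) = exp(-r*dt) * [p*22.453069 + (1-p)*0.000000] = 9.839011; exercise = 0.000000; V(2,1) = max -> 9.839011
  V(2,2) = exp(-r*dt) * [p*0.000000 + (1-p)*0.000000] = 0.000000; exercise = 0.000000; V(2,2) = max -> 0.000000
  V(1,0) = exp(-r*dt) * [p*54.820931 + (1-p)*9.839011] = 29.345775; exercise = 19.192611; V(1,0) = max -> 29.345775
  V(1,1) = exp(-r*dt) * [p*9.839011 + (1-p)*0.000000] = 4.311488; exercise = 0.000000; V(1,1) = max -> 4.311488
  V(0,0) = exp(-r*dt) * [p*29.345775 + (1-p)*4.311488] = 15.191999; exercise = 0.000000; V(0,0) = max -> 15.191999

Answer: Price = V(0,0) = 15.1920


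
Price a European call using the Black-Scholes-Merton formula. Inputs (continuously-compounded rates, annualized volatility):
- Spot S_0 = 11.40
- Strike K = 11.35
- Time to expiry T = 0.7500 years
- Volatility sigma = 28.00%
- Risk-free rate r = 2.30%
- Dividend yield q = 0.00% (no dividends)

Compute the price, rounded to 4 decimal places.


Answer: Price = 1.2147

Derivation:
d1 = (ln(S/K) + (r - q + 0.5*sigma^2) * T) / (sigma * sqrt(T)) = 0.21050855
d2 = d1 - sigma * sqrt(T) = -0.03197856
exp(-rT) = 0.98289793; exp(-qT) = 1.00000000
C = S_0 * exp(-qT) * N(d1) - K * exp(-rT) * N(d2)
N(d1) = 0.58336461; N(d2) = 0.48724457
C = 11.4000 * 1.00000000 * 0.58336461 - 11.3500 * 0.98289793 * 0.48724457 = 1.2147


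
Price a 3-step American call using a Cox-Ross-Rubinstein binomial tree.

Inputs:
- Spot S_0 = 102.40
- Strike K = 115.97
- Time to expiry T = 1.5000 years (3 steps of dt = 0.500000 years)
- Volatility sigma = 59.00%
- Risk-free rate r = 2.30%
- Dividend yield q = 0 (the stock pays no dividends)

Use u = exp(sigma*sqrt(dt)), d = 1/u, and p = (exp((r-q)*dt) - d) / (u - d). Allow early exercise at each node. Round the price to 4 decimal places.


Answer: Price = V(0,0) = 27.5524

Derivation:
dt = T/N = 0.500000
u = exp(sigma*sqrt(dt)) = 1.517695; d = 1/u = 0.658894
p = (exp((r-q)*dt) - d) / (u - d) = 0.410657
Discount per step: exp(-r*dt) = 0.988566
Stock lattice S(k, i) with i counting down-moves:
  k=0: S(0,0) = 102.4000
  k=1: S(1,0) = 155.4120; S(1,1) = 67.4707
  k=2: S(2,0) = 235.8681; S(2,1) = 102.4000; S(2,2) = 44.4560
  k=3: S(3,0) = 357.9759; S(3,1) = 155.4120; S(3,2) = 67.4707; S(3,3) = 29.2918
Terminal payoffs V(N, i) = max(S_T - K, 0):
  V(3,0) = 242.005918; V(3,1) = 39.442009; V(3,2) = 0.000000; V(3,3) = 0.000000
Backward induction: V(k, i) = exp(-r*dt) * [p * V(k+1, i) + (1-p) * V(k+1, i+1)]; then take max(V_cont, immediate exercise) for American.
  V(2,0) = exp(-r*dt) * [p*242.005918 + (1-p)*39.442009] = 121.224107; exercise = 119.898091; V(2,0) = max -> 121.224107
  V(2,1) = exp(-r*dt) * [p*39.442009 + (1-p)*0.000000] = 16.011925; exercise = 0.000000; V(2,1) = max -> 16.011925
  V(2,2) = exp(-r*dt) * [p*0.000000 + (1-p)*0.000000] = 0.000000; exercise = 0.000000; V(2,2) = max -> 0.000000
  V(1,0) = exp(-r*dt) * [p*121.224107 + (1-p)*16.011925] = 58.540904; exercise = 39.442009; V(1,0) = max -> 58.540904
  V(1,1) = exp(-r*dt) * [p*16.011925 + (1-p)*0.000000] = 6.500220; exercise = 0.000000; V(1,1) = max -> 6.500220
  V(0,0) = exp(-r*dt) * [p*58.540904 + (1-p)*6.500220] = 27.552393; exercise = 0.000000; V(0,0) = max -> 27.552393


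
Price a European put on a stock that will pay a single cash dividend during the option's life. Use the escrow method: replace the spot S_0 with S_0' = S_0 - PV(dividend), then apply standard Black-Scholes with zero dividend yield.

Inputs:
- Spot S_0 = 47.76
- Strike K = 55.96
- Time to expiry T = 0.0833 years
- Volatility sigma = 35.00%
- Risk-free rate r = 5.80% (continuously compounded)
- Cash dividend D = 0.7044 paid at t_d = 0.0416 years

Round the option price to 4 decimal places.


PV(D) = D * exp(-r * t_d) = 0.7044 * 0.99759011 = 0.70270247
S_0' = S_0 - PV(D) = 47.7600 - 0.70270247 = 47.05729753
d1 = (ln(S_0'/K) + (r + sigma^2/2)*T) / (sigma*sqrt(T)) = -1.61694709
d2 = d1 - sigma*sqrt(T) = -1.71796318
exp(-rT) = 0.99518025
N(-d1) = 0.94705515; N(-d2) = 0.95709833
P = K * exp(-rT) * N(-d2) - S_0' * N(-d1) = 55.9600 * 0.99518025 * 0.95709833 - 47.05729753 * 0.94705515 = 8.7352

Answer: Price = 8.7352


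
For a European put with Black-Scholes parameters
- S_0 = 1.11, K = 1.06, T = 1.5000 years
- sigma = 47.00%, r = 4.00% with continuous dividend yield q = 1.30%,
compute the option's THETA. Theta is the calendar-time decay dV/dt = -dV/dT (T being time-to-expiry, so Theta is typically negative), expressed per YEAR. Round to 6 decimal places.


Answer: Theta = -0.058229

Derivation:
d1 = 0.4382434341; d2 = -0.1373866555
phi(d1) = 0.3624143216; exp(-qT) = 0.9806888952; exp(-rT) = 0.9417645336
Theta = -S*exp(-qT)*phi(d1)*sigma/(2*sqrt(T)) + r*K*exp(-rT)*N(-d2) - q*S*exp(-qT)*N(-d1)
N(-d1) = 0.3306049130; N(-d2) = 0.5546374108; sqrt(T) = 1.2247448714
Term 1 = -1.1100 * 0.9806888952 * 0.3624143216 * 0.4700 / (2 * 1.2247448714) = -0.0756975495
Term 2 = 0.0400 * 1.0600 * 0.9417645336 * 0.5546374108 = 0.0221471245
Term 3 = -0.0130 * 1.1100 * 0.9806888952 * 0.3306049130 = -0.0046785028
Theta = -0.0756975495 + (0.0221471245) + (-0.0046785028) = -0.058229


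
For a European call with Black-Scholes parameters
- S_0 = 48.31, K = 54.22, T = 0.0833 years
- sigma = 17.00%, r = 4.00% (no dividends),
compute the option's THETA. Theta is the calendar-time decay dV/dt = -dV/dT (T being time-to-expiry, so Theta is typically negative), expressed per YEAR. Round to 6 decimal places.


Answer: Theta = -0.464386

Derivation:
d1 = -2.2597712789; d2 = -2.3088362358
phi(d1) = 0.0310479763; exp(-qT) = 1.0000000000; exp(-rT) = 0.9966735450
Theta = -S*exp(-qT)*phi(d1)*sigma/(2*sqrt(T)) - r*K*exp(-rT)*N(d2) + q*S*exp(-qT)*N(d1)
N(d1) = 0.0119177249; N(d2) = 0.0104763352; sqrt(T) = 0.2886173938
Term 1 = -48.3100 * 1.0000000000 * 0.0310479763 * 0.1700 / (2 * 0.2886173938) = -0.4417400344
Term 2 = -0.0400 * 54.2200 * 0.9966735450 * 0.0104763352 = -0.0226454951
Term 3 = 0 (no dividend yield, q = 0)
Theta = -0.4417400344 + (-0.0226454951) + (0.0000000000) = -0.464386


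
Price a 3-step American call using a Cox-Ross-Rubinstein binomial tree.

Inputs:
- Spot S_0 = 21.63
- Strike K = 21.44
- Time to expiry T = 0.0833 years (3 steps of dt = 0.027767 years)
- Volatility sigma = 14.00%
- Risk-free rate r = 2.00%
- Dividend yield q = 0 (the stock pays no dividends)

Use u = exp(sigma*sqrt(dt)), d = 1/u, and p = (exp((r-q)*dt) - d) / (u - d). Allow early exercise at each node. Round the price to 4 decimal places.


dt = T/N = 0.027767
u = exp(sigma*sqrt(dt)) = 1.023603; d = 1/u = 0.976941
p = (exp((r-q)*dt) - d) / (u - d) = 0.506073
Discount per step: exp(-r*dt) = 0.999445
Stock lattice S(k, i) with i counting down-moves:
  k=0: S(0,0) = 21.6300
  k=1: S(1,0) = 22.1405; S(1,1) = 21.1312
  k=2: S(2,0) = 22.6631; S(2,1) = 21.6300; S(2,2) = 20.6440
  k=3: S(3,0) = 23.1980; S(3,1) = 22.1405; S(3,2) = 21.1312; S(3,3) = 20.1680
Terminal payoffs V(N, i) = max(S_T - K, 0):
  V(3,0) = 1.758027; V(3,1) = 0.700531; V(3,2) = 0.000000; V(3,3) = 0.000000
Backward induction: V(k, i) = exp(-r*dt) * [p * V(k+1, i) + (1-p) * V(k+1, i+1)]; then take max(V_cont, immediate exercise) for American.
  V(2,0) = exp(-r*dt) * [p*1.758027 + (1-p)*0.700531] = 1.235015; exercise = 1.223112; V(2,0) = max -> 1.235015
  V(2,1) = exp(-r*dt) * [p*0.700531 + (1-p)*0.000000] = 0.354323; exercise = 0.190000; V(2,1) = max -> 0.354323
  V(2,2) = exp(-r*dt) * [p*0.000000 + (1-p)*0.000000] = 0.000000; exercise = 0.000000; V(2,2) = max -> 0.000000
  V(1,0) = exp(-r*dt) * [p*1.235015 + (1-p)*0.354323] = 0.799573; exercise = 0.700531; V(1,0) = max -> 0.799573
  V(1,1) = exp(-r*dt) * [p*0.354323 + (1-p)*0.000000] = 0.179214; exercise = 0.000000; V(1,1) = max -> 0.179214
  V(0,0) = exp(-r*dt) * [p*0.799573 + (1-p)*0.179214] = 0.492887; exercise = 0.190000; V(0,0) = max -> 0.492887

Answer: Price = V(0,0) = 0.4929


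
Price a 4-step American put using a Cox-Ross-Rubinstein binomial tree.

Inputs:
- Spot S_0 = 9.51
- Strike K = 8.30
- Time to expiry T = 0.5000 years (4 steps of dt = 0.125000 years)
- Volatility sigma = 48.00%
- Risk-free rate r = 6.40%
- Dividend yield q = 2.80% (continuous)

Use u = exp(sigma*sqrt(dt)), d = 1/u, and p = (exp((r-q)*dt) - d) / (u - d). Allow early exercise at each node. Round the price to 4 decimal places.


Answer: Price = V(0,0) = 0.6832

Derivation:
dt = T/N = 0.125000
u = exp(sigma*sqrt(dt)) = 1.184956; d = 1/u = 0.843913
p = (exp((r-q)*dt) - d) / (u - d) = 0.470900
Discount per step: exp(-r*dt) = 0.992032
Stock lattice S(k, i) with i counting down-moves:
  k=0: S(0,0) = 9.5100
  k=1: S(1,0) = 11.2689; S(1,1) = 8.0256
  k=2: S(2,0) = 13.3532; S(2,1) = 9.5100; S(2,2) = 6.7729
  k=3: S(3,0) = 15.8229; S(3,1) = 11.2689; S(3,2) = 8.0256; S(3,3) = 5.7158
  k=4: S(4,0) = 18.7495; S(4,1) = 13.3532; S(4,2) = 9.5100; S(4,3) = 6.7729; S(4,4) = 4.8236
Terminal payoffs V(N, i) = max(K - S_T, 0):
  V(4,0) = 0.000000; V(4,1) = 0.000000; V(4,2) = 0.000000; V(4,3) = 1.527078; V(4,4) = 3.476396
Backward induction: V(k, i) = exp(-r*dt) * [p * V(k+1, i) + (1-p) * V(k+1, i+1)]; then take max(V_cont, immediate exercise) for American.
  V(3,0) = exp(-r*dt) * [p*0.000000 + (1-p)*0.000000] = 0.000000; exercise = 0.000000; V(3,0) = max -> 0.000000
  V(3,1) = exp(-r*dt) * [p*0.000000 + (1-p)*0.000000] = 0.000000; exercise = 0.000000; V(3,1) = max -> 0.000000
  V(3,2) = exp(-r*dt) * [p*0.000000 + (1-p)*1.527078] = 0.801539; exercise = 0.274385; V(3,2) = max -> 0.801539
  V(3,3) = exp(-r*dt) * [p*1.527078 + (1-p)*3.476396] = 2.538077; exercise = 2.584242; V(3,3) = max -> 2.584242
  V(2,0) = exp(-r*dt) * [p*0.000000 + (1-p)*0.000000] = 0.000000; exercise = 0.000000; V(2,0) = max -> 0.000000
  V(2,1) = exp(-r*dt) * [p*0.000000 + (1-p)*0.801539] = 0.420716; exercise = 0.000000; V(2,1) = max -> 0.420716
  V(2,2) = exp(-r*dt) * [p*0.801539 + (1-p)*2.584242] = 1.730865; exercise = 1.527078; V(2,2) = max -> 1.730865
  V(1,0) = exp(-r*dt) * [p*0.000000 + (1-p)*0.420716] = 0.220827; exercise = 0.000000; V(1,0) = max -> 0.220827
  V(1,1) = exp(-r*dt) * [p*0.420716 + (1-p)*1.730865] = 1.105040; exercise = 0.274385; V(1,1) = max -> 1.105040
  V(0,0) = exp(-r*dt) * [p*0.220827 + (1-p)*1.105040] = 0.683177; exercise = 0.000000; V(0,0) = max -> 0.683177


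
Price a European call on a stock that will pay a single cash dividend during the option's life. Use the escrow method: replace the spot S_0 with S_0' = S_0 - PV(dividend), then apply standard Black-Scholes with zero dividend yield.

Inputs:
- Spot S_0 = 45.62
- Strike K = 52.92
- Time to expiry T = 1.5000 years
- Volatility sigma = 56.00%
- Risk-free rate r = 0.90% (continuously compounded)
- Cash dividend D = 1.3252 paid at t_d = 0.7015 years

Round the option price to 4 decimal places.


Answer: Price = 9.3502

Derivation:
PV(D) = D * exp(-r * t_d) = 1.3252 * 0.99370639 = 1.31685971
S_0' = S_0 - PV(D) = 45.6200 - 1.31685971 = 44.30314029
d1 = (ln(S_0'/K) + (r + sigma^2/2)*T) / (sigma*sqrt(T)) = 0.10348252
d2 = d1 - sigma*sqrt(T) = -0.58237461
exp(-rT) = 0.98659072
N(d1) = 0.54120999; N(d2) = 0.28015719
C = S_0' * N(d1) - K * exp(-rT) * N(d2) = 44.30314029 * 0.54120999 - 52.9200 * 0.98659072 * 0.28015719 = 9.3502


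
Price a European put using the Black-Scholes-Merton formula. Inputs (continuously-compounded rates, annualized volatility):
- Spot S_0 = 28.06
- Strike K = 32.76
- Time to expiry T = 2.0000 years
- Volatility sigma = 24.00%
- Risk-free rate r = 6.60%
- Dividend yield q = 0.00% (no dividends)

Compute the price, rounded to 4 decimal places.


d1 = (ln(S/K) + (r - q + 0.5*sigma^2) * T) / (sigma * sqrt(T)) = 0.10234432
d2 = d1 - sigma * sqrt(T) = -0.23706693
exp(-rT) = 0.87634100; exp(-qT) = 1.00000000
P = K * exp(-rT) * N(-d2) - S_0 * exp(-qT) * N(-d1)
N(-d1) = 0.45924169; N(-d2) = 0.59369757
P = 32.7600 * 0.87634100 * 0.59369757 - 28.0600 * 1.00000000 * 0.45924169 = 4.1581

Answer: Price = 4.1581


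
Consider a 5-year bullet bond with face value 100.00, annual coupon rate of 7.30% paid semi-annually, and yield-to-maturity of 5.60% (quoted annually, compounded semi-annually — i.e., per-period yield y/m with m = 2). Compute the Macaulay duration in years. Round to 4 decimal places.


Answer: Macaulay duration = 4.3072 years

Derivation:
Coupon per period c = face * coupon_rate / m = 3.650000
Periods per year m = 2; per-period yield y/m = 0.028000
Number of cashflows N = 10
Cashflows (t years, CF_t, discount factor 1/(1+y/m)^(m*t), PV):
  t = 0.5000: CF_t = 3.650000, DF = 0.972763, PV = 3.550584
  t = 1.0000: CF_t = 3.650000, DF = 0.946267, PV = 3.453875
  t = 1.5000: CF_t = 3.650000, DF = 0.920493, PV = 3.359801
  t = 2.0000: CF_t = 3.650000, DF = 0.895422, PV = 3.268289
  t = 2.5000: CF_t = 3.650000, DF = 0.871033, PV = 3.179269
  t = 3.0000: CF_t = 3.650000, DF = 0.847308, PV = 3.092674
  t = 3.5000: CF_t = 3.650000, DF = 0.824230, PV = 3.008438
  t = 4.0000: CF_t = 3.650000, DF = 0.801780, PV = 2.926496
  t = 4.5000: CF_t = 3.650000, DF = 0.779941, PV = 2.846786
  t = 5.0000: CF_t = 103.650000, DF = 0.758698, PV = 78.639032
Price P = sum_t PV_t = 107.325244
Macaulay numerator sum_t t * PV_t:
  t * PV_t at t = 0.5000: 1.775292
  t * PV_t at t = 1.0000: 3.453875
  t * PV_t at t = 1.5000: 5.039701
  t * PV_t at t = 2.0000: 6.536577
  t * PV_t at t = 2.5000: 7.948173
  t * PV_t at t = 3.0000: 9.278023
  t * PV_t at t = 3.5000: 10.529533
  t * PV_t at t = 4.0000: 11.705984
  t * PV_t at t = 4.5000: 12.810537
  t * PV_t at t = 5.0000: 393.195161
Macaulay duration D = (sum_t t * PV_t) / P = 462.272856 / 107.325244 = 4.307215


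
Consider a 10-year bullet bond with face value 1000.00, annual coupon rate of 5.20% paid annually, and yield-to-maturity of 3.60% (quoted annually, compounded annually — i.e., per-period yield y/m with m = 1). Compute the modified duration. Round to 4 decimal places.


Answer: Modified duration = 7.8952

Derivation:
Coupon per period c = face * coupon_rate / m = 52.000000
Periods per year m = 1; per-period yield y/m = 0.036000
Number of cashflows N = 10
Cashflows (t years, CF_t, discount factor 1/(1+y/m)^(m*t), PV):
  t = 1.0000: CF_t = 52.000000, DF = 0.965251, PV = 50.193050
  t = 2.0000: CF_t = 52.000000, DF = 0.931709, PV = 48.448890
  t = 3.0000: CF_t = 52.000000, DF = 0.899333, PV = 46.765338
  t = 4.0000: CF_t = 52.000000, DF = 0.868082, PV = 45.140288
  t = 5.0000: CF_t = 52.000000, DF = 0.837917, PV = 43.571706
  t = 6.0000: CF_t = 52.000000, DF = 0.808801, PV = 42.057631
  t = 7.0000: CF_t = 52.000000, DF = 0.780696, PV = 40.596169
  t = 8.0000: CF_t = 52.000000, DF = 0.753567, PV = 39.185492
  t = 9.0000: CF_t = 52.000000, DF = 0.727381, PV = 37.823834
  t = 10.0000: CF_t = 1052.000000, DF = 0.702106, PV = 738.615106
Price P = sum_t PV_t = 1132.397505
First compute Macaulay numerator sum_t t * PV_t:
  t * PV_t at t = 1.0000: 50.193050
  t * PV_t at t = 2.0000: 96.897780
  t * PV_t at t = 3.0000: 140.296014
  t * PV_t at t = 4.0000: 180.561151
  t * PV_t at t = 5.0000: 217.858531
  t * PV_t at t = 6.0000: 252.345789
  t * PV_t at t = 7.0000: 284.173186
  t * PV_t at t = 8.0000: 313.483933
  t * PV_t at t = 9.0000: 340.414503
  t * PV_t at t = 10.0000: 7386.151064
Macaulay duration D = 9262.375000 / 1132.397505 = 8.179438
Modified duration = D / (1 + y/m) = 8.179438 / (1 + 0.036000) = 7.895210


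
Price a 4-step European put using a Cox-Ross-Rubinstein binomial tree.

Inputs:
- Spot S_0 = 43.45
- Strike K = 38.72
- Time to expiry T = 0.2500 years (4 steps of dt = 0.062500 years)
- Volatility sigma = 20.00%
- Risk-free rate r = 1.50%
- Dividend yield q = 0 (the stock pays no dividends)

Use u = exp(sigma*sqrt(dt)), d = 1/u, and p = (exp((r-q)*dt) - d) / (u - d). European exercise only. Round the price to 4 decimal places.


Answer: Price = V(0,0) = 0.2008

Derivation:
dt = T/N = 0.062500
u = exp(sigma*sqrt(dt)) = 1.051271; d = 1/u = 0.951229
p = (exp((r-q)*dt) - d) / (u - d) = 0.496878
Discount per step: exp(-r*dt) = 0.999063
Stock lattice S(k, i) with i counting down-moves:
  k=0: S(0,0) = 43.4500
  k=1: S(1,0) = 45.6777; S(1,1) = 41.3309
  k=2: S(2,0) = 48.0197; S(2,1) = 43.4500; S(2,2) = 39.3152
  k=3: S(3,0) = 50.4817; S(3,1) = 45.6777; S(3,2) = 41.3309; S(3,3) = 37.3978
  k=4: S(4,0) = 53.0699; S(4,1) = 48.0197; S(4,2) = 43.4500; S(4,3) = 39.3152; S(4,4) = 35.5739
Terminal payoffs V(N, i) = max(K - S_T, 0):
  V(4,0) = 0.000000; V(4,1) = 0.000000; V(4,2) = 0.000000; V(4,3) = 0.000000; V(4,4) = 3.146149
Backward induction: V(k, i) = exp(-r*dt) * [p * V(k+1, i) + (1-p) * V(k+1, i+1)].
  V(3,0) = exp(-r*dt) * [p*0.000000 + (1-p)*0.000000] = 0.000000
  V(3,1) = exp(-r*dt) * [p*0.000000 + (1-p)*0.000000] = 0.000000
  V(3,2) = exp(-r*dt) * [p*0.000000 + (1-p)*0.000000] = 0.000000
  V(3,3) = exp(-r*dt) * [p*0.000000 + (1-p)*3.146149] = 1.581413
  V(2,0) = exp(-r*dt) * [p*0.000000 + (1-p)*0.000000] = 0.000000
  V(2,1) = exp(-r*dt) * [p*0.000000 + (1-p)*0.000000] = 0.000000
  V(2,2) = exp(-r*dt) * [p*0.000000 + (1-p)*1.581413] = 0.794898
  V(1,0) = exp(-r*dt) * [p*0.000000 + (1-p)*0.000000] = 0.000000
  V(1,1) = exp(-r*dt) * [p*0.000000 + (1-p)*0.794898] = 0.399556
  V(0,0) = exp(-r*dt) * [p*0.000000 + (1-p)*0.399556] = 0.200837


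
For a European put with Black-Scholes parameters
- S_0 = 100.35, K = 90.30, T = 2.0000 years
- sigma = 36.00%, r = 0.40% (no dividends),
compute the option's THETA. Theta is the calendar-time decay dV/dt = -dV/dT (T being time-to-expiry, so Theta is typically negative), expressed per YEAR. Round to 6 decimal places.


Answer: Theta = -4.362694

Derivation:
d1 = 0.4775457723; d2 = -0.0315711102
phi(d1) = 0.3559505310; exp(-qT) = 1.0000000000; exp(-rT) = 0.9920319148
Theta = -S*exp(-qT)*phi(d1)*sigma/(2*sqrt(T)) + r*K*exp(-rT)*N(-d2) - q*S*exp(-qT)*N(-d1)
N(-d1) = 0.3164867676; N(-d2) = 0.5125929587; sqrt(T) = 1.4142135624
Term 1 = -100.3500 * 1.0000000000 * 0.3559505310 * 0.3600 / (2 * 1.4142135624) = -4.5463674033
Term 2 = 0.0040 * 90.3000 * 0.9920319148 * 0.5125929587 = 0.1836732970
Term 3 = 0 (no dividend yield, q = 0)
Theta = -4.5463674033 + (0.1836732970) + (0.0000000000) = -4.362694


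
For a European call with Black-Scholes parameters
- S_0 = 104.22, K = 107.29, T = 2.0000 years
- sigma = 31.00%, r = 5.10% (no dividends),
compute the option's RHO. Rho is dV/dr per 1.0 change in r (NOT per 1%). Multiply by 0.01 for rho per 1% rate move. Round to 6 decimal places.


d1 = 0.3856437230; d2 = -0.0527624813
phi(d1) = 0.3703528520; exp(-qT) = 1.0000000000; exp(-rT) = 0.9030295517
N(d2) = 0.4789605777
Rho = K*T*exp(-rT)*N(d2) = 107.2900 * 2.0000 * 0.9030295517 * 0.4789605777 = 92.809188

Answer: Rho = 92.809188


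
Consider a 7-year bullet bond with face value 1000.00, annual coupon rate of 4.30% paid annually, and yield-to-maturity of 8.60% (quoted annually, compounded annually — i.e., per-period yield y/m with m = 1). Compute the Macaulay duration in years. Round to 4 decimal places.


Coupon per period c = face * coupon_rate / m = 43.000000
Periods per year m = 1; per-period yield y/m = 0.086000
Number of cashflows N = 7
Cashflows (t years, CF_t, discount factor 1/(1+y/m)^(m*t), PV):
  t = 1.0000: CF_t = 43.000000, DF = 0.920810, PV = 39.594843
  t = 2.0000: CF_t = 43.000000, DF = 0.847892, PV = 36.459340
  t = 3.0000: CF_t = 43.000000, DF = 0.780747, PV = 33.572136
  t = 4.0000: CF_t = 43.000000, DF = 0.718920, PV = 30.913569
  t = 5.0000: CF_t = 43.000000, DF = 0.661989, PV = 28.465534
  t = 6.0000: CF_t = 43.000000, DF = 0.609566, PV = 26.211357
  t = 7.0000: CF_t = 1043.000000, DF = 0.561295, PV = 585.430752
Price P = sum_t PV_t = 780.647532
Macaulay numerator sum_t t * PV_t:
  t * PV_t at t = 1.0000: 39.594843
  t * PV_t at t = 2.0000: 72.918680
  t * PV_t at t = 3.0000: 100.716409
  t * PV_t at t = 4.0000: 123.654278
  t * PV_t at t = 5.0000: 142.327668
  t * PV_t at t = 6.0000: 157.268141
  t * PV_t at t = 7.0000: 4098.015264
Macaulay duration D = (sum_t t * PV_t) / P = 4734.495284 / 780.647532 = 6.064831

Answer: Macaulay duration = 6.0648 years


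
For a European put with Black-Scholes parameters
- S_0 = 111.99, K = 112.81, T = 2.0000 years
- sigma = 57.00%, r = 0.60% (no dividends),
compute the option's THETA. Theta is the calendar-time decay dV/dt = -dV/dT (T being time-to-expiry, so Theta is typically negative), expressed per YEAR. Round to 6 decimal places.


d1 = 0.4088870939; d2 = -0.3972146367
phi(d1) = 0.3669488327; exp(-qT) = 1.0000000000; exp(-rT) = 0.9880717129
Theta = -S*exp(-qT)*phi(d1)*sigma/(2*sqrt(T)) + r*K*exp(-rT)*N(-d2) - q*S*exp(-qT)*N(-d1)
N(-d1) = 0.3413112604; N(-d2) = 0.6543954052; sqrt(T) = 1.4142135624
Term 1 = -111.9900 * 1.0000000000 * 0.3669488327 * 0.5700 / (2 * 1.4142135624) = -8.2816069984
Term 2 = 0.0060 * 112.8100 * 0.9880717129 * 0.6543954052 = 0.4376506292
Term 3 = 0 (no dividend yield, q = 0)
Theta = -8.2816069984 + (0.4376506292) + (0.0000000000) = -7.843956

Answer: Theta = -7.843956


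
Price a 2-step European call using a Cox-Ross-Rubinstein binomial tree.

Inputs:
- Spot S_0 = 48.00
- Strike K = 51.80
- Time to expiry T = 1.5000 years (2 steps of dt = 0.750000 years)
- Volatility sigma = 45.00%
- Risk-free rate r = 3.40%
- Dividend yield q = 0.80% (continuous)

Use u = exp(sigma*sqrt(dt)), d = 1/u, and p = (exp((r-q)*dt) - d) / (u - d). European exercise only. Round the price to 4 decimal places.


Answer: Price = V(0,0) = 9.2181

Derivation:
dt = T/N = 0.750000
u = exp(sigma*sqrt(dt)) = 1.476555; d = 1/u = 0.677252
p = (exp((r-q)*dt) - d) / (u - d) = 0.428422
Discount per step: exp(-r*dt) = 0.974822
Stock lattice S(k, i) with i counting down-moves:
  k=0: S(0,0) = 48.0000
  k=1: S(1,0) = 70.8746; S(1,1) = 32.5081
  k=2: S(2,0) = 104.6503; S(2,1) = 48.0000; S(2,2) = 22.0162
Terminal payoffs V(N, i) = max(S_T - K, 0):
  V(2,0) = 52.850254; V(2,1) = 0.000000; V(2,2) = 0.000000
Backward induction: V(k, i) = exp(-r*dt) * [p * V(k+1, i) + (1-p) * V(k+1, i+1)].
  V(1,0) = exp(-r*dt) * [p*52.850254 + (1-p)*0.000000] = 22.072158
  V(1,1) = exp(-r*dt) * [p*0.000000 + (1-p)*0.000000] = 0.000000
  V(0,0) = exp(-r*dt) * [p*22.072158 + (1-p)*0.000000] = 9.218124


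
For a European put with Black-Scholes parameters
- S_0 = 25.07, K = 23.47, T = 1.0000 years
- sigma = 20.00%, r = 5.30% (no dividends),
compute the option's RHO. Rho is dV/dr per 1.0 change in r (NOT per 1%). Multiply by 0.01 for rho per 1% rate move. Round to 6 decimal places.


d1 = 0.6947445115; d2 = 0.4947445115
phi(d1) = 0.3134004537; exp(-qT) = 1.0000000000; exp(-rT) = 0.9483800125
N(-d2) = 0.3103902386
Rho = -K*T*exp(-rT)*N(-d2) = -23.4700 * 1.0000 * 0.9483800125 * 0.3103902386 = -6.908815

Answer: Rho = -6.908815


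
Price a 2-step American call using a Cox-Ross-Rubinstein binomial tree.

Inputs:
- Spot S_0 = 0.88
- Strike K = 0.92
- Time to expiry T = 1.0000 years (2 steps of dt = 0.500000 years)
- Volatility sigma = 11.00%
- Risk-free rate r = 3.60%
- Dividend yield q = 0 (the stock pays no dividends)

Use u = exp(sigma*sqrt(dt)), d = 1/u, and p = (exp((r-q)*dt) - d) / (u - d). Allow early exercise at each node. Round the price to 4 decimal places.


dt = T/N = 0.500000
u = exp(sigma*sqrt(dt)) = 1.080887; d = 1/u = 0.925166
p = (exp((r-q)*dt) - d) / (u - d) = 0.597203
Discount per step: exp(-r*dt) = 0.982161
Stock lattice S(k, i) with i counting down-moves:
  k=0: S(0,0) = 0.8800
  k=1: S(1,0) = 0.9512; S(1,1) = 0.8141
  k=2: S(2,0) = 1.0281; S(2,1) = 0.8800; S(2,2) = 0.7532
Terminal payoffs V(N, i) = max(S_T - K, 0):
  V(2,0) = 0.108118; V(2,1) = 0.000000; V(2,2) = 0.000000
Backward induction: V(k, i) = exp(-r*dt) * [p * V(k+1, i) + (1-p) * V(k+1, i+1)]; then take max(V_cont, immediate exercise) for American.
  V(1,0) = exp(-r*dt) * [p*0.108118 + (1-p)*0.000000] = 0.063417; exercise = 0.031180; V(1,0) = max -> 0.063417
  V(1,1) = exp(-r*dt) * [p*0.000000 + (1-p)*0.000000] = 0.000000; exercise = 0.000000; V(1,1) = max -> 0.000000
  V(0,0) = exp(-r*dt) * [p*0.063417 + (1-p)*0.000000] = 0.037197; exercise = 0.000000; V(0,0) = max -> 0.037197

Answer: Price = V(0,0) = 0.0372


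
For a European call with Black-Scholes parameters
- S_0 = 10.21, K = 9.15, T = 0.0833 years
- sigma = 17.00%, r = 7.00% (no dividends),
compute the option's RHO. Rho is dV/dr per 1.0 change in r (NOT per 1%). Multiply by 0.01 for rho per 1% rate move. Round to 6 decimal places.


d1 = 2.3774287221; d2 = 2.3283637652
phi(d1) = 0.0236351044; exp(-qT) = 1.0000000000; exp(-rT) = 0.9941859673
N(d2) = 0.9900536020
Rho = K*T*exp(-rT)*N(d2) = 9.1500 * 0.0833 * 0.9941859673 * 0.9900536020 = 0.750227

Answer: Rho = 0.750227


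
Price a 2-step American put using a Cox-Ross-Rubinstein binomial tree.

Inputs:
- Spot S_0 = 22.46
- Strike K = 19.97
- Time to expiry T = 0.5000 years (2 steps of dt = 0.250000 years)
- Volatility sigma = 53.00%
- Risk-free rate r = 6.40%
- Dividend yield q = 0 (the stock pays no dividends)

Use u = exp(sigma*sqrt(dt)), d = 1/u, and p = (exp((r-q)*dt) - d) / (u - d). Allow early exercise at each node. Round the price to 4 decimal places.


dt = T/N = 0.250000
u = exp(sigma*sqrt(dt)) = 1.303431; d = 1/u = 0.767206
p = (exp((r-q)*dt) - d) / (u - d) = 0.464213
Discount per step: exp(-r*dt) = 0.984127
Stock lattice S(k, i) with i counting down-moves:
  k=0: S(0,0) = 22.4600
  k=1: S(1,0) = 29.2751; S(1,1) = 17.2314
  k=2: S(2,0) = 38.1580; S(2,1) = 22.4600; S(2,2) = 13.2201
Terminal payoffs V(N, i) = max(K - S_T, 0):
  V(2,0) = 0.000000; V(2,1) = 0.000000; V(2,2) = 6.749932
Backward induction: V(k, i) = exp(-r*dt) * [p * V(k+1, i) + (1-p) * V(k+1, i+1)]; then take max(V_cont, immediate exercise) for American.
  V(1,0) = exp(-r*dt) * [p*0.000000 + (1-p)*0.000000] = 0.000000; exercise = 0.000000; V(1,0) = max -> 0.000000
  V(1,1) = exp(-r*dt) * [p*0.000000 + (1-p)*6.749932] = 3.559121; exercise = 2.738554; V(1,1) = max -> 3.559121
  V(0,0) = exp(-r*dt) * [p*0.000000 + (1-p)*3.559121] = 1.876662; exercise = 0.000000; V(0,0) = max -> 1.876662

Answer: Price = V(0,0) = 1.8767
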